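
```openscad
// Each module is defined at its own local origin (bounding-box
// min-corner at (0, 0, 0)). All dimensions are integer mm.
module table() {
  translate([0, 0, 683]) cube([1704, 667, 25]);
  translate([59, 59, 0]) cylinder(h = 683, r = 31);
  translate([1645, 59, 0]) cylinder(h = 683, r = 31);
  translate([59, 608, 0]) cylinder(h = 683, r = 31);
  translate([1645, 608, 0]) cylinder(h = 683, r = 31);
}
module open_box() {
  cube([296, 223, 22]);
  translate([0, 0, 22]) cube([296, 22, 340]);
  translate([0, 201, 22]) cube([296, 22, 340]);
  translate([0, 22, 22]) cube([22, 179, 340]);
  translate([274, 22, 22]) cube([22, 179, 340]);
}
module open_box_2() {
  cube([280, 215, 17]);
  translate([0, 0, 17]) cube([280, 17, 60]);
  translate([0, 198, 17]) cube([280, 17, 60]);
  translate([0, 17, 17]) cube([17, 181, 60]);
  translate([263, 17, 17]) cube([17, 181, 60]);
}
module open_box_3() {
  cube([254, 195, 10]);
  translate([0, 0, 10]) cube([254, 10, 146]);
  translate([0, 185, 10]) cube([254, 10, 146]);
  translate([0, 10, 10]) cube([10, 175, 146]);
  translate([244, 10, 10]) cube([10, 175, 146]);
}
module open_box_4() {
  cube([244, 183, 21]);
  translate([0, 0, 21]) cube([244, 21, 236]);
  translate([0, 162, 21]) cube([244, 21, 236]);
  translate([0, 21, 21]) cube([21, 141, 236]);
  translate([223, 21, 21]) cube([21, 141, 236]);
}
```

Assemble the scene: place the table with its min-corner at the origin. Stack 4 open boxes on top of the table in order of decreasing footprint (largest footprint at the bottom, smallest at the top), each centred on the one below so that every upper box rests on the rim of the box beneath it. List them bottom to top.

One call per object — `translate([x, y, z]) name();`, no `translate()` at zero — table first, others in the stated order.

table();
translate([704, 222, 708]) open_box();
translate([712, 226, 1070]) open_box_2();
translate([725, 236, 1147]) open_box_3();
translate([730, 242, 1303]) open_box_4();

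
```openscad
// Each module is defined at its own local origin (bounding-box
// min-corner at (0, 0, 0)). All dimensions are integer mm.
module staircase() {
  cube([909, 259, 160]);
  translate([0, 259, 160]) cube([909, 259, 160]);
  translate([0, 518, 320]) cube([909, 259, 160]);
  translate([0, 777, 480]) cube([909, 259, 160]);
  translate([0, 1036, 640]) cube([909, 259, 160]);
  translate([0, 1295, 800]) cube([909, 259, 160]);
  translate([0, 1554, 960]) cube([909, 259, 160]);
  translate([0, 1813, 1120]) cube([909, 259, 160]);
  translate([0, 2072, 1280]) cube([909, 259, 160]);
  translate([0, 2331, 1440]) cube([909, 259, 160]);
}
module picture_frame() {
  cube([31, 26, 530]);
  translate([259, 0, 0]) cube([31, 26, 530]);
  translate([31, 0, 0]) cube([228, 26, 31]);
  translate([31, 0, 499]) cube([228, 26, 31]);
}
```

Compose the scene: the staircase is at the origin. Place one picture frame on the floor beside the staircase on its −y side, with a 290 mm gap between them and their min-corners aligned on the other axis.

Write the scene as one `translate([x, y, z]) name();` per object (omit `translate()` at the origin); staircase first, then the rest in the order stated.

staircase();
translate([0, -316, 0]) picture_frame();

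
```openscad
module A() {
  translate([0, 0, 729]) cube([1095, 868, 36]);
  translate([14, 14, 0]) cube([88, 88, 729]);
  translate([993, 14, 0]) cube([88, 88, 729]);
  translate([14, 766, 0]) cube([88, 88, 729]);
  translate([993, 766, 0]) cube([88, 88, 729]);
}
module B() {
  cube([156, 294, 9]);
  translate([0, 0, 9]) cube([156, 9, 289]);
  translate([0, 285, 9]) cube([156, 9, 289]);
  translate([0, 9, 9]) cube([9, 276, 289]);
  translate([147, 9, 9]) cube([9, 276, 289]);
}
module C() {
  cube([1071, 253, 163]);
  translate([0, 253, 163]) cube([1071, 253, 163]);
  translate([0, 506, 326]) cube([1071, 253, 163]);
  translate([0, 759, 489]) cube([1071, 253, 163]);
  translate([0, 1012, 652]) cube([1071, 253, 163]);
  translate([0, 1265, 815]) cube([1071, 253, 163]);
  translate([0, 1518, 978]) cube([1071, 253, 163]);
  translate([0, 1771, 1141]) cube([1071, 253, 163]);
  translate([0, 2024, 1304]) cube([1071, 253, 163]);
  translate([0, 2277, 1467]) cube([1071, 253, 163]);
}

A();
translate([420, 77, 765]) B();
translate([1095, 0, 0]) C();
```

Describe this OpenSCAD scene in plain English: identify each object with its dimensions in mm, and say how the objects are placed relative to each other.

A is a table with a 1095×868 mm rectangular top, 36 mm thick, top surface at z = 765 mm, supported by four 88×88 mm square legs, each inset 14 mm from the nearest pair of top edges, running from the floor.

B is an open-topped rectangular box: outside dimensions 156×294×298 mm, with a uniform wall and base thickness of 9 mm. The base is a full 156×294 slab on the floor; four walls sit on top of the base. The front and back walls (the −y and +y sides) span the full width; the two side walls fit between them.

C is a straight staircase of 10 solid steps. Each step is 1071 mm wide (x), 253 mm deep (y, the going) and 163 mm tall (the rise). The first step rests on the floor; each subsequent step sits one going further in +y and one rise higher in +z, directly behind and above the previous step with no overlap.

The open box is on top of the table. The staircase is against the table's +x side, with their −y faces flush.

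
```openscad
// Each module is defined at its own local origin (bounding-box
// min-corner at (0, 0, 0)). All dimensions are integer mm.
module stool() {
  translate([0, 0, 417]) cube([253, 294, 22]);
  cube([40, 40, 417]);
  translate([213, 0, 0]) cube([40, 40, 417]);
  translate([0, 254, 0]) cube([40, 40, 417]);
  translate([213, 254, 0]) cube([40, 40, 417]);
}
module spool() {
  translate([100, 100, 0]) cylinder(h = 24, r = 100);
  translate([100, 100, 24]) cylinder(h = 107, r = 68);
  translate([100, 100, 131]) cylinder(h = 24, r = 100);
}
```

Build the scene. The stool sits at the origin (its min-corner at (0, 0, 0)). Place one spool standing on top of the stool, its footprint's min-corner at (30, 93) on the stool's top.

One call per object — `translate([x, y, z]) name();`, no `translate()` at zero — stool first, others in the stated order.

stool();
translate([30, 93, 439]) spool();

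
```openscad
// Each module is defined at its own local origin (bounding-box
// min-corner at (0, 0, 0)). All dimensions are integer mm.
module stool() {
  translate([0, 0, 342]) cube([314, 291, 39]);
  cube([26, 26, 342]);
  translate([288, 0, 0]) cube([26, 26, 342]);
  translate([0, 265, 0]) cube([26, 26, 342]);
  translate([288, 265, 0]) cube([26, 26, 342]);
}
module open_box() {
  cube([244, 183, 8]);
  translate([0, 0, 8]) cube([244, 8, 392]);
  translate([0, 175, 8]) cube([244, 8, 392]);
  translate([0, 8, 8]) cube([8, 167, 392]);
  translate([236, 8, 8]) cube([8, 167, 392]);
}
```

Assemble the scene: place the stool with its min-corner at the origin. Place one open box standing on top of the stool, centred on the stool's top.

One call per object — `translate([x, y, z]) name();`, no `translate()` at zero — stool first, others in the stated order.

stool();
translate([35, 54, 381]) open_box();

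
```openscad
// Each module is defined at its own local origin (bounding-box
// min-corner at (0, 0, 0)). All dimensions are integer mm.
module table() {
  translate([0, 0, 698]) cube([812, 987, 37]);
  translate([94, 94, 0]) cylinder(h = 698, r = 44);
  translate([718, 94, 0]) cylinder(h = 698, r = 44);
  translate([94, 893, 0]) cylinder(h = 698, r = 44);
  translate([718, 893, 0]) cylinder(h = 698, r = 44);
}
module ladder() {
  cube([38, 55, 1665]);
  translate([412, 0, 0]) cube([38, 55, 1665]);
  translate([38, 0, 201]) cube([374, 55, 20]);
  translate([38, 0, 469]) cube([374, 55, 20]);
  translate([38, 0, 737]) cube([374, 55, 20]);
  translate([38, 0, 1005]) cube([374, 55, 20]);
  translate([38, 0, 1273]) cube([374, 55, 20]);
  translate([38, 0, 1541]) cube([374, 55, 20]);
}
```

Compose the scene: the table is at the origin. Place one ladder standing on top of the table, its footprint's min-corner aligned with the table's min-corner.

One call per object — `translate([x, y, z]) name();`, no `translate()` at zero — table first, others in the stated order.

table();
translate([0, 0, 735]) ladder();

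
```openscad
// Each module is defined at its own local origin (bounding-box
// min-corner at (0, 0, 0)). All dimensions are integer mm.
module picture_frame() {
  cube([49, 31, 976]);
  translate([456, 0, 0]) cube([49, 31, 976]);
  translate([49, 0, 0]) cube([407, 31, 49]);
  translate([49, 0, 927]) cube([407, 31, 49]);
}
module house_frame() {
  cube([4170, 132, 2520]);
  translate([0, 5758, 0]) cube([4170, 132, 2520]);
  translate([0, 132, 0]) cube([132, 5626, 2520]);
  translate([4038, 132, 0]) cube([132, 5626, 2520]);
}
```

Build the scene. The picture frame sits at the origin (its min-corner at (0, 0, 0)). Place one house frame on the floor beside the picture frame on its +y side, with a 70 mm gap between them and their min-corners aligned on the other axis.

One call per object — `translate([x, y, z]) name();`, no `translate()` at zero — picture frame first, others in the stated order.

picture_frame();
translate([0, 101, 0]) house_frame();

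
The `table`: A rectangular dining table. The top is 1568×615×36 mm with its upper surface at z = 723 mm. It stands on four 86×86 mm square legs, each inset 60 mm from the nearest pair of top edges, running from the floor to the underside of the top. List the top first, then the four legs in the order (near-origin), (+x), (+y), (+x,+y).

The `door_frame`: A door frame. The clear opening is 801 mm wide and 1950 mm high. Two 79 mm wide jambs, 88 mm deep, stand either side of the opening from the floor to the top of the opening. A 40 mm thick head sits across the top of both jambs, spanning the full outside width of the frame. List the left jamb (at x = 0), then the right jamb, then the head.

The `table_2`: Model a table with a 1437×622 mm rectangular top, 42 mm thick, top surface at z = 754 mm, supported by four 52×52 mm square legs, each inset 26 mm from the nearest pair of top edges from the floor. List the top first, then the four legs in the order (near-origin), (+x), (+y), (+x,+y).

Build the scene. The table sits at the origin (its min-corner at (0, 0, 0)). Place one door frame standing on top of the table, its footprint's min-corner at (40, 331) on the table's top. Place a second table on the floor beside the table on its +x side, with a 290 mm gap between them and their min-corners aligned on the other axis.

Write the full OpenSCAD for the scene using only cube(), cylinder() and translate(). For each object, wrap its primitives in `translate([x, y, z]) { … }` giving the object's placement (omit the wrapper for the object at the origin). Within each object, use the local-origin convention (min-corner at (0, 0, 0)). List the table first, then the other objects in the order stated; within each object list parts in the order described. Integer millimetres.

translate([0, 0, 687]) cube([1568, 615, 36]);
translate([60, 60, 0]) cube([86, 86, 687]);
translate([1422, 60, 0]) cube([86, 86, 687]);
translate([60, 469, 0]) cube([86, 86, 687]);
translate([1422, 469, 0]) cube([86, 86, 687]);
translate([40, 331, 723]) {
  cube([79, 88, 1950]);
  translate([880, 0, 0]) cube([79, 88, 1950]);
  translate([0, 0, 1950]) cube([959, 88, 40]);
}
translate([1858, 0, 0]) {
  translate([0, 0, 712]) cube([1437, 622, 42]);
  translate([26, 26, 0]) cube([52, 52, 712]);
  translate([1359, 26, 0]) cube([52, 52, 712]);
  translate([26, 544, 0]) cube([52, 52, 712]);
  translate([1359, 544, 0]) cube([52, 52, 712]);
}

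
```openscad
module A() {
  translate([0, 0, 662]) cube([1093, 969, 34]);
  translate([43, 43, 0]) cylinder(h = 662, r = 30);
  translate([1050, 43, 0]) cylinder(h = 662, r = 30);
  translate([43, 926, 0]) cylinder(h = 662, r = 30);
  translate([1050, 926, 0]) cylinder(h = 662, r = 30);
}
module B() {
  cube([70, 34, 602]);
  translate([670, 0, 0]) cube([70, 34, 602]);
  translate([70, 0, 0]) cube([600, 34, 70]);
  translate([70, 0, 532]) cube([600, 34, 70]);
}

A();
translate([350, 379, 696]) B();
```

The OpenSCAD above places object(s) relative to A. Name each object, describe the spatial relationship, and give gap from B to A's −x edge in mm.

A is a table. B is a picture frame. The picture frame is on top of the table. The gap from the picture frame to the table's −x edge is 350 mm.

The picture frame's min-x is at 350; the table's min-x is 0; gap = 350 mm.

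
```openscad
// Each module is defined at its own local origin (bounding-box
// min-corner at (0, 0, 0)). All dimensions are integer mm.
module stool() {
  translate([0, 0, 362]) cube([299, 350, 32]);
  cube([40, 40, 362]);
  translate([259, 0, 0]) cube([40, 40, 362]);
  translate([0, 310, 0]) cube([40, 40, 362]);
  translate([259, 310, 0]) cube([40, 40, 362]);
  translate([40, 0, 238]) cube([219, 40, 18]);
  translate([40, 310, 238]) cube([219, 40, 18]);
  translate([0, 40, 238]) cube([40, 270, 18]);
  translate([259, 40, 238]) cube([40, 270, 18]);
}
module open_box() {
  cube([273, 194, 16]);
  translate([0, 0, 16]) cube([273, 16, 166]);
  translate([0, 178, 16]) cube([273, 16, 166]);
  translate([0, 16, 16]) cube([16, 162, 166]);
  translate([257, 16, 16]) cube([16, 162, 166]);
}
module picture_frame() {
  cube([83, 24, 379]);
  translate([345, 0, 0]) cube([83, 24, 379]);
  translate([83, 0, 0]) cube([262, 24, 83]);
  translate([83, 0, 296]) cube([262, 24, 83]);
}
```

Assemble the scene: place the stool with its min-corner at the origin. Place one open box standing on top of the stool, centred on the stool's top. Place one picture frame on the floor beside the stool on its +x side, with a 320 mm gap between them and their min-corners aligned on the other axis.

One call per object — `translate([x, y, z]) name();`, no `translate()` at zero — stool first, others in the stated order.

stool();
translate([13, 78, 394]) open_box();
translate([619, 0, 0]) picture_frame();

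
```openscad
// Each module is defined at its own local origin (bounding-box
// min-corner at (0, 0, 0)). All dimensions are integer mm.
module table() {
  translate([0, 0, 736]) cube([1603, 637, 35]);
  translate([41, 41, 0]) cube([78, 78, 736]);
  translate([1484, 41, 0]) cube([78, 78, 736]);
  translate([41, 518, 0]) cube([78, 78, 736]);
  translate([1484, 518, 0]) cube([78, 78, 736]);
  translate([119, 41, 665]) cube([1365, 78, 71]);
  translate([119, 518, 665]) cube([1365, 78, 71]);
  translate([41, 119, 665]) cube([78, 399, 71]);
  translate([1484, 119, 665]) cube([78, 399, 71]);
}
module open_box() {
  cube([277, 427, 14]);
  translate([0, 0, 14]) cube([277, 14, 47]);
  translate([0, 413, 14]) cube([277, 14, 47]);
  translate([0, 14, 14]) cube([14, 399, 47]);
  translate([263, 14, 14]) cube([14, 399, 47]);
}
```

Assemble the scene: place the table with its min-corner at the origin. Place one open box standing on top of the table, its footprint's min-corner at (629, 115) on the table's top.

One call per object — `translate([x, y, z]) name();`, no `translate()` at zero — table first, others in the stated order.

table();
translate([629, 115, 771]) open_box();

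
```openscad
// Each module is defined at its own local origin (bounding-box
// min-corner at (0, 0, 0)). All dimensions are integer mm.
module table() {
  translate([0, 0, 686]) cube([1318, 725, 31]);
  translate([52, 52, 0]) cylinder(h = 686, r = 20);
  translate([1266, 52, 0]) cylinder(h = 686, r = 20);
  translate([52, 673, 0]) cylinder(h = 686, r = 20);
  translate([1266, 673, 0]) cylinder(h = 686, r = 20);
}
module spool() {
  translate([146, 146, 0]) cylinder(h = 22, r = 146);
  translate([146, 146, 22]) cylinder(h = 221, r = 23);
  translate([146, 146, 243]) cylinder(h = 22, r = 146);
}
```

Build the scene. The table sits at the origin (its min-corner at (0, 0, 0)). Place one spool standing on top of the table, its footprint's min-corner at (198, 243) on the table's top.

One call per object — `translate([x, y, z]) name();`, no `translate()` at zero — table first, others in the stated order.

table();
translate([198, 243, 717]) spool();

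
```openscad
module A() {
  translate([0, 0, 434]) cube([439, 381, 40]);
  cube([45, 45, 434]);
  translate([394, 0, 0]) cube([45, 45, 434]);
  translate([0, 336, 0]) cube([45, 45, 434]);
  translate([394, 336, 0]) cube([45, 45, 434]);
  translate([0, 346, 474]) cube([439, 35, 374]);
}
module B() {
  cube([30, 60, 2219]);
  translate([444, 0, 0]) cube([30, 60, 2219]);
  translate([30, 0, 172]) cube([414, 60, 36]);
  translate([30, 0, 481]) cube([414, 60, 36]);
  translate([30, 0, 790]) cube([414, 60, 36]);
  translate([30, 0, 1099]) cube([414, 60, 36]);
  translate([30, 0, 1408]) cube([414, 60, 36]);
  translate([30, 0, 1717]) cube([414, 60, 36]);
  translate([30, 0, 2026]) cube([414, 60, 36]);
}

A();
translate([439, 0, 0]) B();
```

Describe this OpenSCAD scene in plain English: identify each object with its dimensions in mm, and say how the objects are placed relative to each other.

A is a chair: 439×381 mm seat, 40 mm thick, top at z = 474 mm, on four 45 mm square corner legs flush with the seat edges. A 35 mm thick backrest slab spans the full seat width, extending 374 mm above the seat top, its back face flush with the seat's +y edge.

B is a wooden ladder with two side rails of 30×60 mm section and 2219 mm height, set 474 mm apart overall. Between them run 7 rectangular rungs (60 mm deep, 36 mm thick), front faces flush with the rails' −y face. The bottom of the first rung is 172 mm above the floor and each subsequent rung is 309 mm higher than the one below.

The ladder is against the chair's +x side, with their −y faces flush.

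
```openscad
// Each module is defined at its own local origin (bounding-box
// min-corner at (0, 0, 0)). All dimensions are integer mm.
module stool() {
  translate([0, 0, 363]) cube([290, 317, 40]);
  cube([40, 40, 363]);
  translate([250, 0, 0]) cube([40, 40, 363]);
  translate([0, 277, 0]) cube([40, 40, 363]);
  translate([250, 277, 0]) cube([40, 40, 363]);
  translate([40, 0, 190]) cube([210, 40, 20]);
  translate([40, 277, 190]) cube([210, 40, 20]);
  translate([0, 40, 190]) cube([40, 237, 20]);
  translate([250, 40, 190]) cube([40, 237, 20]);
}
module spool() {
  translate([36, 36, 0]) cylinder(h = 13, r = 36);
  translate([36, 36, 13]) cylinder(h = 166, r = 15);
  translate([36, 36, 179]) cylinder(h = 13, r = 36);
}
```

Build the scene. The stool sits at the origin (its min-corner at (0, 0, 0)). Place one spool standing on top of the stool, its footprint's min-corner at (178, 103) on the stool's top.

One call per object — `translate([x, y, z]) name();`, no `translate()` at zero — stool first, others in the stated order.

stool();
translate([178, 103, 403]) spool();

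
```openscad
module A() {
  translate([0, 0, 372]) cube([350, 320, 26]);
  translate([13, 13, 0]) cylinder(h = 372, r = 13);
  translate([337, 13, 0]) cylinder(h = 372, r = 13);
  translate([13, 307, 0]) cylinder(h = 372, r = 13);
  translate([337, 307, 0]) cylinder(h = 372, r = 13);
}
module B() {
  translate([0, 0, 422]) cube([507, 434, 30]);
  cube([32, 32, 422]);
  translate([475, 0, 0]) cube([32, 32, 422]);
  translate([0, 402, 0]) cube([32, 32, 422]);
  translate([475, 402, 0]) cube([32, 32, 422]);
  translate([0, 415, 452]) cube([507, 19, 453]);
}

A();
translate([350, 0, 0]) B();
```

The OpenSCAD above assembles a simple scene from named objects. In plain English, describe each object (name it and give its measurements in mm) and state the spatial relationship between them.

A is a four-legged stool. The seat is a 350×320×26 mm slab whose top surface is at z = 398 mm; four round legs, each 26 mm in diameter, run from the floor (z = 0) to the underside of the seat, each leg's axis is inset half a diameter from the nearest pair of seat edges (so the leg's bounding box is flush with the corner).

B is a chair: 507×434 mm seat, 30 mm thick, top at z = 452 mm, on four 32 mm square corner legs flush with the seat edges. A 19 mm thick backrest slab spans the full seat width, extending 453 mm above the seat top, its back face flush with the seat's +y edge.

The chair is against the stool's +x side, with their −y faces flush.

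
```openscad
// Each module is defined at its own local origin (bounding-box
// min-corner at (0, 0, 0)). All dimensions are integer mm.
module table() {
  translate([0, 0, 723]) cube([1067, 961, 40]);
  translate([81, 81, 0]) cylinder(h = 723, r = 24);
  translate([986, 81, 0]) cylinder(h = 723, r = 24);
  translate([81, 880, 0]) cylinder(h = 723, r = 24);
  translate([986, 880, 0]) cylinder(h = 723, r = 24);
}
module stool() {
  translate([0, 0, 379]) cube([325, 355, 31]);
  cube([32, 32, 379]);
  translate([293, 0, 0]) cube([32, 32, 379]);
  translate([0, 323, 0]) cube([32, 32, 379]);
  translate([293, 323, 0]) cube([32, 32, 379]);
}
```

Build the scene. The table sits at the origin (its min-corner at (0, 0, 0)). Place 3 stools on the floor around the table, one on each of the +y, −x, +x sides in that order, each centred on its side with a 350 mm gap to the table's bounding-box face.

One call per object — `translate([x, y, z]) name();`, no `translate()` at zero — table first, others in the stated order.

table();
translate([371, 1311, 0]) stool();
translate([-675, 303, 0]) stool();
translate([1417, 303, 0]) stool();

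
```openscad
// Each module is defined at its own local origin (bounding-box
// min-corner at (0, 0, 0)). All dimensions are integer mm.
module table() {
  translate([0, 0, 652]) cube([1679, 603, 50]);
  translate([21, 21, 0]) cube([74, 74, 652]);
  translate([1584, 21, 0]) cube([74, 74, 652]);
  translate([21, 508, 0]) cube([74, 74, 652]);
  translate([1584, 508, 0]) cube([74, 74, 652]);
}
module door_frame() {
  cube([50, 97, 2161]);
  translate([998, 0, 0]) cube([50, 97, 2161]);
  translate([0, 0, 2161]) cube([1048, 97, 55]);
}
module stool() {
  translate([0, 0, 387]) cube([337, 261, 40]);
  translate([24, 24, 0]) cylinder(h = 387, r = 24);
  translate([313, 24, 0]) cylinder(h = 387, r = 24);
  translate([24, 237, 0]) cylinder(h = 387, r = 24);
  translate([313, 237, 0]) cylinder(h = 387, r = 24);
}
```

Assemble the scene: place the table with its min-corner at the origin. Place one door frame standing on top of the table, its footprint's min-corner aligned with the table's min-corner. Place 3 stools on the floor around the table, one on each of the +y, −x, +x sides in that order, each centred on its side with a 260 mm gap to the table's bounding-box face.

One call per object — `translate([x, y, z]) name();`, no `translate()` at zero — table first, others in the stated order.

table();
translate([0, 0, 702]) door_frame();
translate([671, 863, 0]) stool();
translate([-597, 171, 0]) stool();
translate([1939, 171, 0]) stool();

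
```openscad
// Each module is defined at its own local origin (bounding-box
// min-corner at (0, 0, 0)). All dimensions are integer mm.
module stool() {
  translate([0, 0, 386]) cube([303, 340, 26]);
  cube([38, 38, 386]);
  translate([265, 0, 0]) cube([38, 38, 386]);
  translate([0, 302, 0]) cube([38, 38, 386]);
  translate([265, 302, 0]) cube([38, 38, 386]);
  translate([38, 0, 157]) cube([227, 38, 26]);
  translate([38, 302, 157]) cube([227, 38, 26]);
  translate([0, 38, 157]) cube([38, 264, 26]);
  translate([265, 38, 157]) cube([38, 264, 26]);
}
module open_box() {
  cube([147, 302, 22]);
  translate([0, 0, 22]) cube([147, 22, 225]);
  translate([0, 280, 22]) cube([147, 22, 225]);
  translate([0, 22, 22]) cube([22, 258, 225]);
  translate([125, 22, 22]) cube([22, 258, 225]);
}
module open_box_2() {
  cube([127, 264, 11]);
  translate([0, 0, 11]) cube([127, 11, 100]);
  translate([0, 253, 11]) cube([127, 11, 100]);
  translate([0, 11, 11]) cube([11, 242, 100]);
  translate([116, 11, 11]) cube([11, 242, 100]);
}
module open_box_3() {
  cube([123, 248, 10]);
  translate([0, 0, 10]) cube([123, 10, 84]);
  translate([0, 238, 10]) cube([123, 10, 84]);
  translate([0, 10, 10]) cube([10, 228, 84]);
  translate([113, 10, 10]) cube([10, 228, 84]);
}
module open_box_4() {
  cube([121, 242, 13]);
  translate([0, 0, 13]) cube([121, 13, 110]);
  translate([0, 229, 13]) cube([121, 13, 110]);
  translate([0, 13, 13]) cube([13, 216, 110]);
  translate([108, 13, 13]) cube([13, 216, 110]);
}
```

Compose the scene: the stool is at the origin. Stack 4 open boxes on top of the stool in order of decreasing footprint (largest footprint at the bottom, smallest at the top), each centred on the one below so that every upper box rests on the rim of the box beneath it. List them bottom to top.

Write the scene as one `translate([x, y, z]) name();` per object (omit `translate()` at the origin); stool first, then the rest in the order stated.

stool();
translate([78, 19, 412]) open_box();
translate([88, 38, 659]) open_box_2();
translate([90, 46, 770]) open_box_3();
translate([91, 49, 864]) open_box_4();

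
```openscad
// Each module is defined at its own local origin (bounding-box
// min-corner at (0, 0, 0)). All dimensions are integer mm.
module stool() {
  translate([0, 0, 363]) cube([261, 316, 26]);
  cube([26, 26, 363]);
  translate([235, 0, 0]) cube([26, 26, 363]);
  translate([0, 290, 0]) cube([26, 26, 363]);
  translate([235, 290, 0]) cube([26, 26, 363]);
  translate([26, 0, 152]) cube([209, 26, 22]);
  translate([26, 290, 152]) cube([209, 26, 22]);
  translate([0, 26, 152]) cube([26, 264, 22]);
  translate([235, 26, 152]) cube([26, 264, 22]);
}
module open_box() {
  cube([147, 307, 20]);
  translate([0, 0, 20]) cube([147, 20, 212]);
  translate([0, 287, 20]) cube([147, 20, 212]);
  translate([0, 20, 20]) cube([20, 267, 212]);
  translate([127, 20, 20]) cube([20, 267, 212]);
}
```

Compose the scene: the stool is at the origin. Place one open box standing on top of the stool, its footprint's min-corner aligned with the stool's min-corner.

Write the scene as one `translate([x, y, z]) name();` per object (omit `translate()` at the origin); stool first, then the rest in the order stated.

stool();
translate([0, 0, 389]) open_box();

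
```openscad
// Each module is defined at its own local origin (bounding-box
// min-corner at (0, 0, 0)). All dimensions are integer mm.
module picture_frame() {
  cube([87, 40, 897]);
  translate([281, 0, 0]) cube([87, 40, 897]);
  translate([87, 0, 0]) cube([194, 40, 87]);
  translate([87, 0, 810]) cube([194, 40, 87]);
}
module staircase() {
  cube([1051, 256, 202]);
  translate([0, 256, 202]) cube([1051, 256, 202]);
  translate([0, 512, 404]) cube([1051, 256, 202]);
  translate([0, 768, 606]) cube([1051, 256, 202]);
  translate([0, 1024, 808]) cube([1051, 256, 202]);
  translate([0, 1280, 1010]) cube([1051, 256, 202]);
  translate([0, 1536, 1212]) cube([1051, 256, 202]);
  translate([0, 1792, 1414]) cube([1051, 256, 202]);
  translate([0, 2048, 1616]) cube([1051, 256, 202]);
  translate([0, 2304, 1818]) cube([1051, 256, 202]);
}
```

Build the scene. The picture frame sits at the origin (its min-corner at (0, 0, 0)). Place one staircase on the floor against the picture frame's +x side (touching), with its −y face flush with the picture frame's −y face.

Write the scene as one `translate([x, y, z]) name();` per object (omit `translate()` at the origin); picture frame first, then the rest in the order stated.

picture_frame();
translate([368, 0, 0]) staircase();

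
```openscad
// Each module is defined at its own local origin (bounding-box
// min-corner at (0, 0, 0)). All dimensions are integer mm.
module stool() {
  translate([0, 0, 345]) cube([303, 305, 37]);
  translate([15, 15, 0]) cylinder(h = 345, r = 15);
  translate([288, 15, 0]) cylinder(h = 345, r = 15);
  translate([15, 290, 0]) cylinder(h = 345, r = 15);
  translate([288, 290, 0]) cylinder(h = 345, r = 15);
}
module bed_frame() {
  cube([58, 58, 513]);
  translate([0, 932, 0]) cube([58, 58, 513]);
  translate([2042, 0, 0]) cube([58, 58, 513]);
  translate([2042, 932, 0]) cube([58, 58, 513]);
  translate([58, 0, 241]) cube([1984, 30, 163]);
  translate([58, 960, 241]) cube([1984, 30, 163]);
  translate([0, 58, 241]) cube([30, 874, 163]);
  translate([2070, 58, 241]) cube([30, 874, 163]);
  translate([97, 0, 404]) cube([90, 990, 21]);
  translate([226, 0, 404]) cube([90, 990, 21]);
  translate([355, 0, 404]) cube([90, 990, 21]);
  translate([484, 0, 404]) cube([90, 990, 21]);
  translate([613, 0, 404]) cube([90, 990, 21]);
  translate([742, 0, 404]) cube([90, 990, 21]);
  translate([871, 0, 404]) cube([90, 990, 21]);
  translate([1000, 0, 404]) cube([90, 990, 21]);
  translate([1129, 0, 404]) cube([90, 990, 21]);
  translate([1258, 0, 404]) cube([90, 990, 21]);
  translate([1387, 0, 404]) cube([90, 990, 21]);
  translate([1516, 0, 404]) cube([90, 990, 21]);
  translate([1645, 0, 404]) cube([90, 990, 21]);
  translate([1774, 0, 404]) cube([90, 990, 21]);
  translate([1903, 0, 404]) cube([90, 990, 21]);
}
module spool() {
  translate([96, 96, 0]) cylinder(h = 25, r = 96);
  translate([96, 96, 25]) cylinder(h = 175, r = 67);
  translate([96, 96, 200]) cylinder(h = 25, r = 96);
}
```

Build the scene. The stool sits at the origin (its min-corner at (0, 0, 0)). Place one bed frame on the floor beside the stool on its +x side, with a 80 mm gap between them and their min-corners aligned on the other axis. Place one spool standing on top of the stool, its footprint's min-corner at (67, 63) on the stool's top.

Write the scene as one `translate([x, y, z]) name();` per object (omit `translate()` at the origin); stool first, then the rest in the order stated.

stool();
translate([383, 0, 0]) bed_frame();
translate([67, 63, 382]) spool();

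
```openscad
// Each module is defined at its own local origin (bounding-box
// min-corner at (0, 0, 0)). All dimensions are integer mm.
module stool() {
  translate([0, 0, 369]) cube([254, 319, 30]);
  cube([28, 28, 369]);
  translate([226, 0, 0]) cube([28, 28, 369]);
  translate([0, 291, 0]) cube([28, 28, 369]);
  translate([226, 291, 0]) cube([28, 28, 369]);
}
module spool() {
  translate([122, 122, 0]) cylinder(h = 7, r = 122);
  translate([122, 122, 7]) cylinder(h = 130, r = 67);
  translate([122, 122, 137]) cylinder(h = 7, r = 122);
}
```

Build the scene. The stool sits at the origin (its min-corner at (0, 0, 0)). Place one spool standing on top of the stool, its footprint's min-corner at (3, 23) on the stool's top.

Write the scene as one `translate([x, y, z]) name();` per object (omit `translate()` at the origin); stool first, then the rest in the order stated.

stool();
translate([3, 23, 399]) spool();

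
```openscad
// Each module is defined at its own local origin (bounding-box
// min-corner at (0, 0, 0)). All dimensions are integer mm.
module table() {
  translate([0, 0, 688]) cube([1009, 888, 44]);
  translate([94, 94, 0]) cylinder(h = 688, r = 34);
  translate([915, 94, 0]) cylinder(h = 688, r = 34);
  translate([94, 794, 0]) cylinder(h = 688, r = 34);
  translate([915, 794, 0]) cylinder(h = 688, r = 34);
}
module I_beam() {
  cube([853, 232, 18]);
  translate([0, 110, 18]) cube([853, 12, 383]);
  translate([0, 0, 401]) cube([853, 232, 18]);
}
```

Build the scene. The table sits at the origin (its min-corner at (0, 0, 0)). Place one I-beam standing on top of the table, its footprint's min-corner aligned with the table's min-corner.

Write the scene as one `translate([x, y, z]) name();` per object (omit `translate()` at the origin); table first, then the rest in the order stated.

table();
translate([0, 0, 732]) I_beam();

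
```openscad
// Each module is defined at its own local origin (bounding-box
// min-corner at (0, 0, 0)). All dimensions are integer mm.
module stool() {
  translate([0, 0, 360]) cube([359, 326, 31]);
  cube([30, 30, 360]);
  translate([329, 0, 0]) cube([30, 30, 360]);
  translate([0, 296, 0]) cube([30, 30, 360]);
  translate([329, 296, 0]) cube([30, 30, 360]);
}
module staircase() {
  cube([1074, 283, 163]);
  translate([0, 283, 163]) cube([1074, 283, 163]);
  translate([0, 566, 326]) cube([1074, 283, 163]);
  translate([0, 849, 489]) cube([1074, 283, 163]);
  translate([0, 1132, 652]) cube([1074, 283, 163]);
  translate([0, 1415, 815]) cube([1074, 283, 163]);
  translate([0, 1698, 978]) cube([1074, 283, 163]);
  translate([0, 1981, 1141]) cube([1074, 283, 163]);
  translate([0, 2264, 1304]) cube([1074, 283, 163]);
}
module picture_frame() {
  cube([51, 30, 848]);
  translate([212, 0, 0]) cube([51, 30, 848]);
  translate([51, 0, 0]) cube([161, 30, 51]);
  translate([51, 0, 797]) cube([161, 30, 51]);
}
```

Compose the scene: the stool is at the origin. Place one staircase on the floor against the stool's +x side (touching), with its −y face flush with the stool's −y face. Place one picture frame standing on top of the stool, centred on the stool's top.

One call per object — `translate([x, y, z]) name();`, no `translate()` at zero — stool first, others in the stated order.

stool();
translate([359, 0, 0]) staircase();
translate([48, 148, 391]) picture_frame();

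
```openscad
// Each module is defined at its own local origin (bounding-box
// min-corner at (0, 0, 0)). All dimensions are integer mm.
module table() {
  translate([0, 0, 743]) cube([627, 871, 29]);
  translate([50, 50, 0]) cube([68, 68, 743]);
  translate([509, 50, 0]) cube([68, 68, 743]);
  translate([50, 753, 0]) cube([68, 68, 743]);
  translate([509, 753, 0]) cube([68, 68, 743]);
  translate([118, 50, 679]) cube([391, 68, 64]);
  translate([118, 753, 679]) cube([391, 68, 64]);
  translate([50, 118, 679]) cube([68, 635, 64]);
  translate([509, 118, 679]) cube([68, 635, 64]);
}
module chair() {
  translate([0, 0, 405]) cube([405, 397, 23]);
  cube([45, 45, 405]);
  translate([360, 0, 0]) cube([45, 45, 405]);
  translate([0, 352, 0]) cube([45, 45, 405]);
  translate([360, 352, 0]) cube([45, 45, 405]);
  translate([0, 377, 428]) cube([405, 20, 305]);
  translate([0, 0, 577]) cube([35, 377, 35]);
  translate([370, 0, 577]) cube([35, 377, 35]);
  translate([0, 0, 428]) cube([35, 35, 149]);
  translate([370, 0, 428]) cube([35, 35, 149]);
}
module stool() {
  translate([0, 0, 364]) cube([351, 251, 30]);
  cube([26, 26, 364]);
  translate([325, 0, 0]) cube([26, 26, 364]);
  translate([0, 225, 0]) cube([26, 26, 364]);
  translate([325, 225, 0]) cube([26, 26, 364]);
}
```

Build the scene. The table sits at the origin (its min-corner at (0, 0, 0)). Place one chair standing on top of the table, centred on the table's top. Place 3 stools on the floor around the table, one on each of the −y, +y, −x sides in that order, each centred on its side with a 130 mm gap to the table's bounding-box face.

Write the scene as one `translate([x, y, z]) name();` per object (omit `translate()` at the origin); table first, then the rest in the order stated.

table();
translate([111, 237, 772]) chair();
translate([138, -381, 0]) stool();
translate([138, 1001, 0]) stool();
translate([-481, 310, 0]) stool();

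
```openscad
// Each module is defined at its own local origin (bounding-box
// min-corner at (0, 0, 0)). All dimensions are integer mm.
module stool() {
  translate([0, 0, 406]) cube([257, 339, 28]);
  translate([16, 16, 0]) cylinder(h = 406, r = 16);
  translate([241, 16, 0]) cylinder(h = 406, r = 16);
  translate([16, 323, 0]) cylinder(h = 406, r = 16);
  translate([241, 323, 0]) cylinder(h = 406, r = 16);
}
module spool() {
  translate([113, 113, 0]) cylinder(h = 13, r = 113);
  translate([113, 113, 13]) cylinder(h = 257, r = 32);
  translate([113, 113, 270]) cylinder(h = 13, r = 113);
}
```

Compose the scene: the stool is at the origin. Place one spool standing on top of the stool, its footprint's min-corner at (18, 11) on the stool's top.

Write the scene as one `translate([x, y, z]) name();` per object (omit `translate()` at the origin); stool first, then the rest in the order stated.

stool();
translate([18, 11, 434]) spool();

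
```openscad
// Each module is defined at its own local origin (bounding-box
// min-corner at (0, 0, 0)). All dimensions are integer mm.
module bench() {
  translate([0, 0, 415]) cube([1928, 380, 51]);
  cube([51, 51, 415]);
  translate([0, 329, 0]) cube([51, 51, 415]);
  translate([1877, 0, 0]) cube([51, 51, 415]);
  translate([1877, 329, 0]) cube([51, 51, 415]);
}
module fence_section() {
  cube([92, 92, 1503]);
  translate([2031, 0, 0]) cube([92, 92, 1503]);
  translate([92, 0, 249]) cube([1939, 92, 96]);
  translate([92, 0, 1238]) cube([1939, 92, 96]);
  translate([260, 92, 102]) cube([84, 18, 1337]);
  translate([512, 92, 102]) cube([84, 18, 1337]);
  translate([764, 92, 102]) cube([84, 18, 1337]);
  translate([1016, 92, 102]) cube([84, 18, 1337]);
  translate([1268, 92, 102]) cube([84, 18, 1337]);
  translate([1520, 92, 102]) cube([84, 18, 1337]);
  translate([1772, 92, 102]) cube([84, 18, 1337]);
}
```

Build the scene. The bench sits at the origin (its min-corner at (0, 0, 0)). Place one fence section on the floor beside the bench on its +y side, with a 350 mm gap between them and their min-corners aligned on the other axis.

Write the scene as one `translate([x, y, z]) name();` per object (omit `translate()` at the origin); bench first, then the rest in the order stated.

bench();
translate([0, 730, 0]) fence_section();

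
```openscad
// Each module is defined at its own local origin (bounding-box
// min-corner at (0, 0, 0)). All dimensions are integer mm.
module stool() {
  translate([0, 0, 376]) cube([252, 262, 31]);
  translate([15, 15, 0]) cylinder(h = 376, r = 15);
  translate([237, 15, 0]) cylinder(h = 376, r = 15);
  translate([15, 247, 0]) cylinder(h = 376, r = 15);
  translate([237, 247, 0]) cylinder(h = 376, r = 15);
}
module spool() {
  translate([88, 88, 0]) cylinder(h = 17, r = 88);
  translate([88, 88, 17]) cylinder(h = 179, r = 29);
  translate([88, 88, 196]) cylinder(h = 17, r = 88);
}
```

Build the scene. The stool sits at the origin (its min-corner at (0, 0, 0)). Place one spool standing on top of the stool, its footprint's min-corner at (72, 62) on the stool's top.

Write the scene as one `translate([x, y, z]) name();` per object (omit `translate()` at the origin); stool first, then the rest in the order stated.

stool();
translate([72, 62, 407]) spool();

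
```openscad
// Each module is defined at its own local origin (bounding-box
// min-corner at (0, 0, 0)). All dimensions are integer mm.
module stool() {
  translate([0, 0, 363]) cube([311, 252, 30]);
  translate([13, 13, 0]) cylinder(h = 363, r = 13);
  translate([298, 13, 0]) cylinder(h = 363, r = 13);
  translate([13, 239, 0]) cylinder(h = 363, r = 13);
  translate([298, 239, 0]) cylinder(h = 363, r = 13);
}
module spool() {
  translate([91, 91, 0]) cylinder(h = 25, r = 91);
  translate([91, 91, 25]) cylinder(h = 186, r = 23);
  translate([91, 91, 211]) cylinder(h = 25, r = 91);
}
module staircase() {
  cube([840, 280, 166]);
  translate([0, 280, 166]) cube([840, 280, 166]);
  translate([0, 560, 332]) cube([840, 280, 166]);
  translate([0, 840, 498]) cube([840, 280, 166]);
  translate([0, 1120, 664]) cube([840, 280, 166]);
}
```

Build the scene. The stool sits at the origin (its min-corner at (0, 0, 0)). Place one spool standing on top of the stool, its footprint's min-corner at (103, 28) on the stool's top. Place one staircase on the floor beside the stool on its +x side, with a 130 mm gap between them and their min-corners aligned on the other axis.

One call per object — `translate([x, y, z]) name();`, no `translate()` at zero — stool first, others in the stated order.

stool();
translate([103, 28, 393]) spool();
translate([441, 0, 0]) staircase();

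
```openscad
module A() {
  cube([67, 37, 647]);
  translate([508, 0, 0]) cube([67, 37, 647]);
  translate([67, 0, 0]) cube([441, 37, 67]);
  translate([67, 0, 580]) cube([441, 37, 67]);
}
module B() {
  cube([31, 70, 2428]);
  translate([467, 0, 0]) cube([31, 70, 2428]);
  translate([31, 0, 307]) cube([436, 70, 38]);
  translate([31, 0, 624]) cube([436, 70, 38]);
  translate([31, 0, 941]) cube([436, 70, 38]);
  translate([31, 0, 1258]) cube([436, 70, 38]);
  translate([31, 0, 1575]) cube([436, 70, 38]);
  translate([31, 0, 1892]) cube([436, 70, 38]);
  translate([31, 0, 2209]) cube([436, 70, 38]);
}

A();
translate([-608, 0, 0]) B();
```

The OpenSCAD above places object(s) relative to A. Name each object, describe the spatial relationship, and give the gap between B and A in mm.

A is a picture frame. B is a ladder. The ladder is on the floor beside the picture frame on its −x side. The gap between the ladder and the picture frame is 110 mm.

The ladder's nearest face is 110 mm from the picture frame's −x face.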